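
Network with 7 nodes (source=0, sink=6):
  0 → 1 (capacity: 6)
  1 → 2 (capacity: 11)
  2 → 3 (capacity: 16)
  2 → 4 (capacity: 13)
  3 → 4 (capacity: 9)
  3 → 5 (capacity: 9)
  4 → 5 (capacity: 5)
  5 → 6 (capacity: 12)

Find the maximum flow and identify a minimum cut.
Max flow = 6, Min cut edges: (0,1)

Maximum flow: 6
Minimum cut: (0,1)
Partition: S = [0], T = [1, 2, 3, 4, 5, 6]

Max-flow min-cut theorem verified: both equal 6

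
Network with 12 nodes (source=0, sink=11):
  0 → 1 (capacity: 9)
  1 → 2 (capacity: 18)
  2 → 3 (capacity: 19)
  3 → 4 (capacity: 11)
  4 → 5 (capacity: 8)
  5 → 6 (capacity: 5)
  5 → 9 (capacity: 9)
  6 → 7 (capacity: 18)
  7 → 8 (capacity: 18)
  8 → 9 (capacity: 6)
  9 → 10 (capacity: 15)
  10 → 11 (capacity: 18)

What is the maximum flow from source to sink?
Maximum flow = 8

Max flow: 8

Flow assignment:
  0 → 1: 8/9
  1 → 2: 8/18
  2 → 3: 8/19
  3 → 4: 8/11
  4 → 5: 8/8
  5 → 9: 8/9
  9 → 10: 8/15
  10 → 11: 8/18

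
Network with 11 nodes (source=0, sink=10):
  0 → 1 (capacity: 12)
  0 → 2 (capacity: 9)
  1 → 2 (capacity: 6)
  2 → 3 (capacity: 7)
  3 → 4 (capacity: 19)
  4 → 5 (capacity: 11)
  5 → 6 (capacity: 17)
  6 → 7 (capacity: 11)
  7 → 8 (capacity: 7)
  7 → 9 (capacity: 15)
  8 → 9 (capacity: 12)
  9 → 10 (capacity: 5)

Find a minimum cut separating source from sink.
Min cut value = 5, edges: (9,10)

Min cut value: 5
Partition: S = [0, 1, 2, 3, 4, 5, 6, 7, 8, 9], T = [10]
Cut edges: (9,10)

By max-flow min-cut theorem, max flow = min cut = 5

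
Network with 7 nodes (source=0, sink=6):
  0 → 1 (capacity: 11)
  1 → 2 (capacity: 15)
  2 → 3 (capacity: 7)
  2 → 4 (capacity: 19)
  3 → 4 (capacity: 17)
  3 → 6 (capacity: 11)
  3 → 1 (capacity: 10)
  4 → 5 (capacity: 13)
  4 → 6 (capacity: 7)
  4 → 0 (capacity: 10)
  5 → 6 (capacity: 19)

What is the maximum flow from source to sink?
Maximum flow = 11

Max flow: 11

Flow assignment:
  0 → 1: 11/11
  1 → 2: 11/15
  2 → 3: 7/7
  2 → 4: 4/19
  3 → 6: 7/11
  4 → 6: 4/7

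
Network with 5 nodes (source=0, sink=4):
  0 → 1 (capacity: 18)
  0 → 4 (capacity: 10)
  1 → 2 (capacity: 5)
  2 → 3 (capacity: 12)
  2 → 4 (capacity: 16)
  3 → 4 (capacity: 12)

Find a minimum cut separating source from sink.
Min cut value = 15, edges: (0,4), (1,2)

Min cut value: 15
Partition: S = [0, 1], T = [2, 3, 4]
Cut edges: (0,4), (1,2)

By max-flow min-cut theorem, max flow = min cut = 15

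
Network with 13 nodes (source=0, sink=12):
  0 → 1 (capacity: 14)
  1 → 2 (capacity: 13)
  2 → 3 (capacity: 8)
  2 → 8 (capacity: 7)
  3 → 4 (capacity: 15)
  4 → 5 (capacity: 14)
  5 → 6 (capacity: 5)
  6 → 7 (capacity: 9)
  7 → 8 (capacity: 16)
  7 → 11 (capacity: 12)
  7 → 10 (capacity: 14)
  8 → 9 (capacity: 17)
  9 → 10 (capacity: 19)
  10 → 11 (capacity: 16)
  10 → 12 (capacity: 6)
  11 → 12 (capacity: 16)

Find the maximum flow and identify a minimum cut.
Max flow = 12, Min cut edges: (2,8), (5,6)

Maximum flow: 12
Minimum cut: (2,8), (5,6)
Partition: S = [0, 1, 2, 3, 4, 5], T = [6, 7, 8, 9, 10, 11, 12]

Max-flow min-cut theorem verified: both equal 12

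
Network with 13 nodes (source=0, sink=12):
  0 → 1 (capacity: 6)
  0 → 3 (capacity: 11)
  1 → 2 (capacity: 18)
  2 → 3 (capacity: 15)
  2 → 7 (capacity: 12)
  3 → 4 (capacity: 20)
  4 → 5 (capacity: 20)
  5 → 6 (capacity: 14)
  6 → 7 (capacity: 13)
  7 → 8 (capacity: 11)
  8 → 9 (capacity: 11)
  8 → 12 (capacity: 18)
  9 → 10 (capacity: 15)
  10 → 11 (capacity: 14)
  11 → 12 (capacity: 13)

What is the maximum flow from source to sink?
Maximum flow = 11

Max flow: 11

Flow assignment:
  0 → 3: 11/11
  3 → 4: 11/20
  4 → 5: 11/20
  5 → 6: 11/14
  6 → 7: 11/13
  7 → 8: 11/11
  8 → 12: 11/18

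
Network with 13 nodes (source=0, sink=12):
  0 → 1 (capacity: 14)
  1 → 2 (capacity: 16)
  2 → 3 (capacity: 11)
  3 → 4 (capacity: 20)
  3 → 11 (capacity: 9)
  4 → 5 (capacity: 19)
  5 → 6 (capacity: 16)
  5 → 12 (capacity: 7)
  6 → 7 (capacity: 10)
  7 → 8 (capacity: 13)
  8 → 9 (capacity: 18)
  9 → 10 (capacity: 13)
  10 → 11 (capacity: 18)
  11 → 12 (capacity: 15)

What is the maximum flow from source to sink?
Maximum flow = 11

Max flow: 11

Flow assignment:
  0 → 1: 11/14
  1 → 2: 11/16
  2 → 3: 11/11
  3 → 4: 2/20
  3 → 11: 9/9
  4 → 5: 2/19
  5 → 12: 2/7
  11 → 12: 9/15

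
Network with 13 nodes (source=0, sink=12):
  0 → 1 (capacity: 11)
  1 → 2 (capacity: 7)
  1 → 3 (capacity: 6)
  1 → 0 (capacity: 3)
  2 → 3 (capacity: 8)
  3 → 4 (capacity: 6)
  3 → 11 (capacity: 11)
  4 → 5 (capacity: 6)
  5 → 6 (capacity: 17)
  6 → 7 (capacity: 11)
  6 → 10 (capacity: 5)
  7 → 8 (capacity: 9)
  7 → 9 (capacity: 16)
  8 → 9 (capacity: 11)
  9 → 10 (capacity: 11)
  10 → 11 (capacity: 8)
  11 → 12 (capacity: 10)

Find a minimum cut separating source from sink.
Min cut value = 10, edges: (11,12)

Min cut value: 10
Partition: S = [0, 1, 2, 3, 4, 5, 6, 7, 8, 9, 10, 11], T = [12]
Cut edges: (11,12)

By max-flow min-cut theorem, max flow = min cut = 10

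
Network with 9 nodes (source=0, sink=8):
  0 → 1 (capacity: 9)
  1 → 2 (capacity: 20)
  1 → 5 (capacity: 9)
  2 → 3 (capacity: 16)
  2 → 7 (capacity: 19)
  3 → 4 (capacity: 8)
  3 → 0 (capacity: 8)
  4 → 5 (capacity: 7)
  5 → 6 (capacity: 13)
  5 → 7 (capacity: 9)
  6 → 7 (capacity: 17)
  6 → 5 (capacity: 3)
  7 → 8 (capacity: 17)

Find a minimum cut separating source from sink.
Min cut value = 9, edges: (0,1)

Min cut value: 9
Partition: S = [0], T = [1, 2, 3, 4, 5, 6, 7, 8]
Cut edges: (0,1)

By max-flow min-cut theorem, max flow = min cut = 9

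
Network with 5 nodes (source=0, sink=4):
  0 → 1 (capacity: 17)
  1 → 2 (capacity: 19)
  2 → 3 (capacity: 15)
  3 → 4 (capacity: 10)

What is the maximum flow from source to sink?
Maximum flow = 10

Max flow: 10

Flow assignment:
  0 → 1: 10/17
  1 → 2: 10/19
  2 → 3: 10/15
  3 → 4: 10/10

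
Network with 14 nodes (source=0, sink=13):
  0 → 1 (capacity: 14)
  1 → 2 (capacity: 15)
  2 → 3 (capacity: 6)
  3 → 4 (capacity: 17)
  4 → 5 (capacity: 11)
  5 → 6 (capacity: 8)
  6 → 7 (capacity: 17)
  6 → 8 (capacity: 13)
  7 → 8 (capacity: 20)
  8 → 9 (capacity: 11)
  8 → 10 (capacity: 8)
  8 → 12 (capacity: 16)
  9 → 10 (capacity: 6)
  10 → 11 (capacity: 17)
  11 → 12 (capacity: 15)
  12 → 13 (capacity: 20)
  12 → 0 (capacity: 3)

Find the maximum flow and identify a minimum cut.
Max flow = 6, Min cut edges: (2,3)

Maximum flow: 6
Minimum cut: (2,3)
Partition: S = [0, 1, 2], T = [3, 4, 5, 6, 7, 8, 9, 10, 11, 12, 13]

Max-flow min-cut theorem verified: both equal 6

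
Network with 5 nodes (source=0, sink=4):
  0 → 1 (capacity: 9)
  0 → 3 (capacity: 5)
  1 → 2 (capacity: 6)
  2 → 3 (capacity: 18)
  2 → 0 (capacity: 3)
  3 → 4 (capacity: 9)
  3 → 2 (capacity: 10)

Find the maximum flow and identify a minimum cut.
Max flow = 9, Min cut edges: (3,4)

Maximum flow: 9
Minimum cut: (3,4)
Partition: S = [0, 1, 2, 3], T = [4]

Max-flow min-cut theorem verified: both equal 9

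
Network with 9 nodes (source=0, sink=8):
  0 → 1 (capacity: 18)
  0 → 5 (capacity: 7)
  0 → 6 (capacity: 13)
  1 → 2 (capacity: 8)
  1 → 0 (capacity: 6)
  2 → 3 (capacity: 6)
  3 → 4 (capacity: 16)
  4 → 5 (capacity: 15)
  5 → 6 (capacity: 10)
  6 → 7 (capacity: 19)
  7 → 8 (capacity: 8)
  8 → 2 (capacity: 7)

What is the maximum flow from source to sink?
Maximum flow = 8

Max flow: 8

Flow assignment:
  0 → 1: 6/18
  0 → 5: 2/7
  1 → 2: 6/8
  2 → 3: 6/6
  3 → 4: 6/16
  4 → 5: 6/15
  5 → 6: 8/10
  6 → 7: 8/19
  7 → 8: 8/8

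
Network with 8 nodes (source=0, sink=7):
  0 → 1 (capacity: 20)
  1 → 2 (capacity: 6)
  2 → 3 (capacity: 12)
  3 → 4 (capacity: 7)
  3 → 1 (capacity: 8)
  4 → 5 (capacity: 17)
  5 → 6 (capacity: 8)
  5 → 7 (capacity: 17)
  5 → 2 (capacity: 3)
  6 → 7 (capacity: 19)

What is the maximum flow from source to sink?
Maximum flow = 6

Max flow: 6

Flow assignment:
  0 → 1: 6/20
  1 → 2: 6/6
  2 → 3: 6/12
  3 → 4: 6/7
  4 → 5: 6/17
  5 → 7: 6/17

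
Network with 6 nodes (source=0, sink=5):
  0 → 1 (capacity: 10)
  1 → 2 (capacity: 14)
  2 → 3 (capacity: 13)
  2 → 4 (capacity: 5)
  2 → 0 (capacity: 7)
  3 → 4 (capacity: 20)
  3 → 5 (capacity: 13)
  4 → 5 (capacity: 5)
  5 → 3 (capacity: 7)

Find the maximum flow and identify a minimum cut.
Max flow = 10, Min cut edges: (0,1)

Maximum flow: 10
Minimum cut: (0,1)
Partition: S = [0], T = [1, 2, 3, 4, 5]

Max-flow min-cut theorem verified: both equal 10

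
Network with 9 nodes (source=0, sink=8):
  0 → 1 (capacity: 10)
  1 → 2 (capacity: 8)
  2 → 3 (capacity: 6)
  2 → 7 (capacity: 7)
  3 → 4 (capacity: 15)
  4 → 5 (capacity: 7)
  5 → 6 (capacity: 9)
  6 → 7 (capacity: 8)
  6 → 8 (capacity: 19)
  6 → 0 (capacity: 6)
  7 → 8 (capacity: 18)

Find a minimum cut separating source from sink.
Min cut value = 8, edges: (1,2)

Min cut value: 8
Partition: S = [0, 1], T = [2, 3, 4, 5, 6, 7, 8]
Cut edges: (1,2)

By max-flow min-cut theorem, max flow = min cut = 8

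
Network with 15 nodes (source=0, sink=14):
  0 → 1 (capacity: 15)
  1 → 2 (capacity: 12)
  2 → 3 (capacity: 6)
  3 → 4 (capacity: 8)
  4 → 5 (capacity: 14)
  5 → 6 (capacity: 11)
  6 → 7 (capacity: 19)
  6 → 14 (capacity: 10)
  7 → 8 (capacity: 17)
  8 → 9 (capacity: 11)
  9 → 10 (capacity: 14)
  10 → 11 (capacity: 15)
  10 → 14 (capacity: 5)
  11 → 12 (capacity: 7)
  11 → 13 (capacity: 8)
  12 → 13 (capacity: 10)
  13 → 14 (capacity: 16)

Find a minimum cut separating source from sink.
Min cut value = 6, edges: (2,3)

Min cut value: 6
Partition: S = [0, 1, 2], T = [3, 4, 5, 6, 7, 8, 9, 10, 11, 12, 13, 14]
Cut edges: (2,3)

By max-flow min-cut theorem, max flow = min cut = 6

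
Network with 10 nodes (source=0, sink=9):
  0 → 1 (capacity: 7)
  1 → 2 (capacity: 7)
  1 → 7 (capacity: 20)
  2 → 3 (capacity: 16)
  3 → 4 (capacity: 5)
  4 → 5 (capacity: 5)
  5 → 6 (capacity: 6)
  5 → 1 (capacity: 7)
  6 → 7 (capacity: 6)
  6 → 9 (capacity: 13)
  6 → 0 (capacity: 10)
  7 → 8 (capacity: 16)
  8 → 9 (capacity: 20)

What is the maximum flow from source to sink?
Maximum flow = 7

Max flow: 7

Flow assignment:
  0 → 1: 7/7
  1 → 7: 7/20
  7 → 8: 7/16
  8 → 9: 7/20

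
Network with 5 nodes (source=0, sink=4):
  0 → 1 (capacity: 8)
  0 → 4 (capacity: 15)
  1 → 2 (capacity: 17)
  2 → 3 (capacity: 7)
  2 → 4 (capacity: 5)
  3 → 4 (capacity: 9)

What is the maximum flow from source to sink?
Maximum flow = 23

Max flow: 23

Flow assignment:
  0 → 1: 8/8
  0 → 4: 15/15
  1 → 2: 8/17
  2 → 3: 3/7
  2 → 4: 5/5
  3 → 4: 3/9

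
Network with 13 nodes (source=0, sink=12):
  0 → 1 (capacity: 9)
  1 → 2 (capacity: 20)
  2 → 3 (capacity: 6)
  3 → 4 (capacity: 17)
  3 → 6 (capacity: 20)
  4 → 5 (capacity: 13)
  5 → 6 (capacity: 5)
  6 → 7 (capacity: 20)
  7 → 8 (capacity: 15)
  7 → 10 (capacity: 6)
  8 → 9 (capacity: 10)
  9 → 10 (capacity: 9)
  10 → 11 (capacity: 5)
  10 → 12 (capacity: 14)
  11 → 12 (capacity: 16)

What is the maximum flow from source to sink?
Maximum flow = 6

Max flow: 6

Flow assignment:
  0 → 1: 6/9
  1 → 2: 6/20
  2 → 3: 6/6
  3 → 6: 6/20
  6 → 7: 6/20
  7 → 10: 6/6
  10 → 12: 6/14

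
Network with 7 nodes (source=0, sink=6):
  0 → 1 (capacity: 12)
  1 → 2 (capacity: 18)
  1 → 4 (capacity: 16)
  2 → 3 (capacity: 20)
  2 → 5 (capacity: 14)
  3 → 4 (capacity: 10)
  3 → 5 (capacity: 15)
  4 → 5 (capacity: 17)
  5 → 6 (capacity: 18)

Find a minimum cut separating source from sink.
Min cut value = 12, edges: (0,1)

Min cut value: 12
Partition: S = [0], T = [1, 2, 3, 4, 5, 6]
Cut edges: (0,1)

By max-flow min-cut theorem, max flow = min cut = 12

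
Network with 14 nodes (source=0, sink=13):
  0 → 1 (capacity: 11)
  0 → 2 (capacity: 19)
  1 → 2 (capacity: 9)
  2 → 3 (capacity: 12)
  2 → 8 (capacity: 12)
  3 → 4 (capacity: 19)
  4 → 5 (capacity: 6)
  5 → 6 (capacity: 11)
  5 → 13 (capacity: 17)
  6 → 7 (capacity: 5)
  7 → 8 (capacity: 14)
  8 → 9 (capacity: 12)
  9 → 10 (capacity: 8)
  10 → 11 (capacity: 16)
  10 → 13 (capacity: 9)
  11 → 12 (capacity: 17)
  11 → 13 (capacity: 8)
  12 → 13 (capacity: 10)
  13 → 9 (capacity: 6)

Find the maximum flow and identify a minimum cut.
Max flow = 14, Min cut edges: (4,5), (9,10)

Maximum flow: 14
Minimum cut: (4,5), (9,10)
Partition: S = [0, 1, 2, 3, 4, 6, 7, 8, 9], T = [5, 10, 11, 12, 13]

Max-flow min-cut theorem verified: both equal 14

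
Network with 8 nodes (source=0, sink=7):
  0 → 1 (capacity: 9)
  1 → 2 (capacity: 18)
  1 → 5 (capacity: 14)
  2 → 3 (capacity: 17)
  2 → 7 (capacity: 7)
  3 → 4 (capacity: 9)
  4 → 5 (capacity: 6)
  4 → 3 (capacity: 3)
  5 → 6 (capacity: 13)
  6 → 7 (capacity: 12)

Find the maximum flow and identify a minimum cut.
Max flow = 9, Min cut edges: (0,1)

Maximum flow: 9
Minimum cut: (0,1)
Partition: S = [0], T = [1, 2, 3, 4, 5, 6, 7]

Max-flow min-cut theorem verified: both equal 9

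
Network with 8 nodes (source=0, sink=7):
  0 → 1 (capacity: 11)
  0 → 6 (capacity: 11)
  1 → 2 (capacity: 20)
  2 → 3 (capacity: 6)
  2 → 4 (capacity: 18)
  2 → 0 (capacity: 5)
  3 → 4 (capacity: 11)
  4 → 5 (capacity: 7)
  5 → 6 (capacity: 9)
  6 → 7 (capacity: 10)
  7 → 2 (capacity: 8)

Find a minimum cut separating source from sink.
Min cut value = 10, edges: (6,7)

Min cut value: 10
Partition: S = [0, 1, 2, 3, 4, 5, 6], T = [7]
Cut edges: (6,7)

By max-flow min-cut theorem, max flow = min cut = 10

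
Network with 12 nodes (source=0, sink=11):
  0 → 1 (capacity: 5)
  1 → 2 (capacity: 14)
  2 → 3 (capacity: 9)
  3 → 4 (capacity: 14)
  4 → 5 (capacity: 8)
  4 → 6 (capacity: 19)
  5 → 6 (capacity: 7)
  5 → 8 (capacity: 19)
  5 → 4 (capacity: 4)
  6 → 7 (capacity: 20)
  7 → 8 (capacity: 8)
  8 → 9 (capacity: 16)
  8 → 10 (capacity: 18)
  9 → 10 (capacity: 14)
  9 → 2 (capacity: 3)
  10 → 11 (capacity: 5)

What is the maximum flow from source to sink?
Maximum flow = 5

Max flow: 5

Flow assignment:
  0 → 1: 5/5
  1 → 2: 5/14
  2 → 3: 5/9
  3 → 4: 5/14
  4 → 5: 5/8
  5 → 8: 5/19
  8 → 10: 5/18
  10 → 11: 5/5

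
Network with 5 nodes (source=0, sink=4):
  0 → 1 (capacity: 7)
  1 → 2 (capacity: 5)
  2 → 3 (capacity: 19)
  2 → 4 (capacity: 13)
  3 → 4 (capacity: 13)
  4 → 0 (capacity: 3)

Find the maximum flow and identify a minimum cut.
Max flow = 5, Min cut edges: (1,2)

Maximum flow: 5
Minimum cut: (1,2)
Partition: S = [0, 1], T = [2, 3, 4]

Max-flow min-cut theorem verified: both equal 5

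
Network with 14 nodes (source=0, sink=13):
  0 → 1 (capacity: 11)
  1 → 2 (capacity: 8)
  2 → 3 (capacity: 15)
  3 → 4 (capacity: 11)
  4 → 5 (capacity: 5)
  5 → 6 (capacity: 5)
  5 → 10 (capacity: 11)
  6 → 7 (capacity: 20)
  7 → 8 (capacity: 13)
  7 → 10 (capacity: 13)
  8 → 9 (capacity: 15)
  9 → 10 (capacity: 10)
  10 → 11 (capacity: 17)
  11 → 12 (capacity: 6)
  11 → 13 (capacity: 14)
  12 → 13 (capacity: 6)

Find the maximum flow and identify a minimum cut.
Max flow = 5, Min cut edges: (4,5)

Maximum flow: 5
Minimum cut: (4,5)
Partition: S = [0, 1, 2, 3, 4], T = [5, 6, 7, 8, 9, 10, 11, 12, 13]

Max-flow min-cut theorem verified: both equal 5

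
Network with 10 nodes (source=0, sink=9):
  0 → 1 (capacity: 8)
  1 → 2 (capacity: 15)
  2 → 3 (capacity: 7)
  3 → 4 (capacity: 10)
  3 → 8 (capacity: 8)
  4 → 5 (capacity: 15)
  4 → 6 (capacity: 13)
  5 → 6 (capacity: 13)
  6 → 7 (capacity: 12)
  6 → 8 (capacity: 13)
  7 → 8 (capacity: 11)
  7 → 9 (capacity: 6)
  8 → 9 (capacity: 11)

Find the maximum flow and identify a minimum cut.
Max flow = 7, Min cut edges: (2,3)

Maximum flow: 7
Minimum cut: (2,3)
Partition: S = [0, 1, 2], T = [3, 4, 5, 6, 7, 8, 9]

Max-flow min-cut theorem verified: both equal 7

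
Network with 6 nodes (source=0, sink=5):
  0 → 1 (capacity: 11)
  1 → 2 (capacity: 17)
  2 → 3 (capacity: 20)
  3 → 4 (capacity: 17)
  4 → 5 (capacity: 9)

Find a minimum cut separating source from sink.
Min cut value = 9, edges: (4,5)

Min cut value: 9
Partition: S = [0, 1, 2, 3, 4], T = [5]
Cut edges: (4,5)

By max-flow min-cut theorem, max flow = min cut = 9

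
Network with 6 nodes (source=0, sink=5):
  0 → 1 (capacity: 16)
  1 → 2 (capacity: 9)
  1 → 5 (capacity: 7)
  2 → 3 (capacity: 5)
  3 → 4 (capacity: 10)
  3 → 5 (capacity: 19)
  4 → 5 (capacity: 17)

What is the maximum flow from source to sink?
Maximum flow = 12

Max flow: 12

Flow assignment:
  0 → 1: 12/16
  1 → 2: 5/9
  1 → 5: 7/7
  2 → 3: 5/5
  3 → 5: 5/19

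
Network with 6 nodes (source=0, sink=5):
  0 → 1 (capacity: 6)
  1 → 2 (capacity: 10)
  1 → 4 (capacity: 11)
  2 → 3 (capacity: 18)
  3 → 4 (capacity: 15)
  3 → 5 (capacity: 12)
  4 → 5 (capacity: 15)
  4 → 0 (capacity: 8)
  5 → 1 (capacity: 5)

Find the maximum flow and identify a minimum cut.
Max flow = 6, Min cut edges: (0,1)

Maximum flow: 6
Minimum cut: (0,1)
Partition: S = [0], T = [1, 2, 3, 4, 5]

Max-flow min-cut theorem verified: both equal 6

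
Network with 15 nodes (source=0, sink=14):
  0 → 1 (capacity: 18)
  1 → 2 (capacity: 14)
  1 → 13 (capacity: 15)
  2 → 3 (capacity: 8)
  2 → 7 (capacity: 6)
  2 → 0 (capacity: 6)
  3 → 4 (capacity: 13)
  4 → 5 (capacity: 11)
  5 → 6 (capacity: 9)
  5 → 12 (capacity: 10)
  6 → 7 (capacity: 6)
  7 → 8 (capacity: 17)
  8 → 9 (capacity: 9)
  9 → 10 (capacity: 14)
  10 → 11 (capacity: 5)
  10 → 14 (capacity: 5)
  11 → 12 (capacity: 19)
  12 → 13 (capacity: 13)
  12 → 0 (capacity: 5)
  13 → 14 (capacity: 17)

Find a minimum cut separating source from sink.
Min cut value = 18, edges: (0,1)

Min cut value: 18
Partition: S = [0], T = [1, 2, 3, 4, 5, 6, 7, 8, 9, 10, 11, 12, 13, 14]
Cut edges: (0,1)

By max-flow min-cut theorem, max flow = min cut = 18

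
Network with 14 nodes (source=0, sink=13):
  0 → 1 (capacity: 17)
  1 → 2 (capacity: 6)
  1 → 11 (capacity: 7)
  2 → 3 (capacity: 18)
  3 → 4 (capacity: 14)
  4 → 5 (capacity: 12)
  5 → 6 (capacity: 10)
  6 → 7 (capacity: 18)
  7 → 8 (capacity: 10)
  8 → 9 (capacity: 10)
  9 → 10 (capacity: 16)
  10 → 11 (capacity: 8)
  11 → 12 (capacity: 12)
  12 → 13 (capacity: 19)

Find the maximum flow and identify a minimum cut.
Max flow = 12, Min cut edges: (11,12)

Maximum flow: 12
Minimum cut: (11,12)
Partition: S = [0, 1, 2, 3, 4, 5, 6, 7, 8, 9, 10, 11], T = [12, 13]

Max-flow min-cut theorem verified: both equal 12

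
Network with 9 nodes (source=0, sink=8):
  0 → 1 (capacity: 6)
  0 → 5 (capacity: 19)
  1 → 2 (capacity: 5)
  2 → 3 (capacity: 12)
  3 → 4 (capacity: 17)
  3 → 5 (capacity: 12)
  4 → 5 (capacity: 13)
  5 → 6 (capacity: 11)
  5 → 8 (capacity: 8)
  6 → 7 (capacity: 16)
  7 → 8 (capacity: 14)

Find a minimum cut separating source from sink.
Min cut value = 19, edges: (5,6), (5,8)

Min cut value: 19
Partition: S = [0, 1, 2, 3, 4, 5], T = [6, 7, 8]
Cut edges: (5,6), (5,8)

By max-flow min-cut theorem, max flow = min cut = 19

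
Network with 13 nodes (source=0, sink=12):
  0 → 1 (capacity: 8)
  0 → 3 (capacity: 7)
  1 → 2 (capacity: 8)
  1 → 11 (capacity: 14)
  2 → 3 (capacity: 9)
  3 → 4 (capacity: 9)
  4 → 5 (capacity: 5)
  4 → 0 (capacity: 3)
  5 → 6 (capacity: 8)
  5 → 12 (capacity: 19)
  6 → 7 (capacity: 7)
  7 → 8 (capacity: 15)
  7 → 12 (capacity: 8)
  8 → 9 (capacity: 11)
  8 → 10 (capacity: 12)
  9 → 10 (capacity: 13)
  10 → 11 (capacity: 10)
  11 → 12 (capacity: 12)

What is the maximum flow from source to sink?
Maximum flow = 13

Max flow: 13

Flow assignment:
  0 → 1: 8/8
  0 → 3: 7/7
  1 → 11: 8/14
  3 → 4: 7/9
  4 → 5: 5/5
  4 → 0: 2/3
  5 → 12: 5/19
  11 → 12: 8/12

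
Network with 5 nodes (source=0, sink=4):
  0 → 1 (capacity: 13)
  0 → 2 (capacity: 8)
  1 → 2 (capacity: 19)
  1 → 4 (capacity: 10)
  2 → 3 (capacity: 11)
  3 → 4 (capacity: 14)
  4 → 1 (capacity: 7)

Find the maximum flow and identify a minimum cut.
Max flow = 21, Min cut edges: (1,4), (2,3)

Maximum flow: 21
Minimum cut: (1,4), (2,3)
Partition: S = [0, 1, 2], T = [3, 4]

Max-flow min-cut theorem verified: both equal 21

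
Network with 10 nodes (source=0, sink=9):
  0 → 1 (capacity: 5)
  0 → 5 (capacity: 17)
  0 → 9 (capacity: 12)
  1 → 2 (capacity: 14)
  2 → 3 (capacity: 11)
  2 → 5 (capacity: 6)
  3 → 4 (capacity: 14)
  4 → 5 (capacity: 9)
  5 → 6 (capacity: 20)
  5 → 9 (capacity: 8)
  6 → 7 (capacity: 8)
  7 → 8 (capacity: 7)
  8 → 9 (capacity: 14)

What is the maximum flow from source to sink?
Maximum flow = 27

Max flow: 27

Flow assignment:
  0 → 1: 5/5
  0 → 5: 10/17
  0 → 9: 12/12
  1 → 2: 5/14
  2 → 5: 5/6
  5 → 6: 7/20
  5 → 9: 8/8
  6 → 7: 7/8
  7 → 8: 7/7
  8 → 9: 7/14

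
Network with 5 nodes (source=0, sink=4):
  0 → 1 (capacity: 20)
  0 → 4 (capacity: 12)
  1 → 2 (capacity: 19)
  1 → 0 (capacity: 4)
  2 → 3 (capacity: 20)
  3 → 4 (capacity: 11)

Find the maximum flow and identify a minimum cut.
Max flow = 23, Min cut edges: (0,4), (3,4)

Maximum flow: 23
Minimum cut: (0,4), (3,4)
Partition: S = [0, 1, 2, 3], T = [4]

Max-flow min-cut theorem verified: both equal 23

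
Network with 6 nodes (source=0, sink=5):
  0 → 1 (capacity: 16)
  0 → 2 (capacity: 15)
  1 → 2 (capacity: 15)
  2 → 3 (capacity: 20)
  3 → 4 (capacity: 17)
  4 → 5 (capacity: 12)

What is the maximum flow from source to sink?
Maximum flow = 12

Max flow: 12

Flow assignment:
  0 → 1: 12/16
  1 → 2: 12/15
  2 → 3: 12/20
  3 → 4: 12/17
  4 → 5: 12/12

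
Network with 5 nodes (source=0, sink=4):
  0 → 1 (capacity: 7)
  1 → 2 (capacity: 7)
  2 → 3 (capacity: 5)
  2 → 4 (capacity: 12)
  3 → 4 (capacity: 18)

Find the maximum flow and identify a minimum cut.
Max flow = 7, Min cut edges: (1,2)

Maximum flow: 7
Minimum cut: (1,2)
Partition: S = [0, 1], T = [2, 3, 4]

Max-flow min-cut theorem verified: both equal 7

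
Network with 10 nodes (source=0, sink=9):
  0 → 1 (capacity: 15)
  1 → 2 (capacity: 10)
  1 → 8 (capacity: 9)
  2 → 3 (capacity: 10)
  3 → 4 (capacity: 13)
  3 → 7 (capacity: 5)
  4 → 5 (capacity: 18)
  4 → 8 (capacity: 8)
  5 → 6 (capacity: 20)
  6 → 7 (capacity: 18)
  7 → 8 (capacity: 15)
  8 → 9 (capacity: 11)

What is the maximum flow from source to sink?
Maximum flow = 11

Max flow: 11

Flow assignment:
  0 → 1: 11/15
  1 → 2: 6/10
  1 → 8: 5/9
  2 → 3: 6/10
  3 → 4: 6/13
  4 → 8: 6/8
  8 → 9: 11/11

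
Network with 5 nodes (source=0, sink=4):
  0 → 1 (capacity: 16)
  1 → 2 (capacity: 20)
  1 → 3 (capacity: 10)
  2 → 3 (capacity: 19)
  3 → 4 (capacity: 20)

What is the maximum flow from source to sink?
Maximum flow = 16

Max flow: 16

Flow assignment:
  0 → 1: 16/16
  1 → 2: 6/20
  1 → 3: 10/10
  2 → 3: 6/19
  3 → 4: 16/20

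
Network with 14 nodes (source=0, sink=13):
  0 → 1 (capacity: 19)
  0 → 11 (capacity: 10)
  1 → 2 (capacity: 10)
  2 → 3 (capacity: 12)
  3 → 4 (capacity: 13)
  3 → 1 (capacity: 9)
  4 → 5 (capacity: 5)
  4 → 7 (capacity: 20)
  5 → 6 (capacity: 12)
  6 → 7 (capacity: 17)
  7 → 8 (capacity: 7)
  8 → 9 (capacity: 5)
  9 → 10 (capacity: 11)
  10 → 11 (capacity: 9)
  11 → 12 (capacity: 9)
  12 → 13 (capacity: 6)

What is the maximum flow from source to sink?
Maximum flow = 6

Max flow: 6

Flow assignment:
  0 → 1: 5/19
  0 → 11: 1/10
  1 → 2: 10/10
  2 → 3: 10/12
  3 → 4: 5/13
  3 → 1: 5/9
  4 → 7: 5/20
  7 → 8: 5/7
  8 → 9: 5/5
  9 → 10: 5/11
  10 → 11: 5/9
  11 → 12: 6/9
  12 → 13: 6/6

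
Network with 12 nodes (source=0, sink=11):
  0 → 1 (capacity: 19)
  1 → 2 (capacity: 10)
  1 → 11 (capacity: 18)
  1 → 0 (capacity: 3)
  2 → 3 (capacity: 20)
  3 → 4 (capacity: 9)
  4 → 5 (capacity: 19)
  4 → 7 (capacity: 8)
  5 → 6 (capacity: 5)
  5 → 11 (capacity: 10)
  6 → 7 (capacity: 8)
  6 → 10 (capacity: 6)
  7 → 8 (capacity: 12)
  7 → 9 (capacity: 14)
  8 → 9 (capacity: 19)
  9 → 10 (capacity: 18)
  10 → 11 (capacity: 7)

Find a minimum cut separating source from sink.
Min cut value = 19, edges: (0,1)

Min cut value: 19
Partition: S = [0], T = [1, 2, 3, 4, 5, 6, 7, 8, 9, 10, 11]
Cut edges: (0,1)

By max-flow min-cut theorem, max flow = min cut = 19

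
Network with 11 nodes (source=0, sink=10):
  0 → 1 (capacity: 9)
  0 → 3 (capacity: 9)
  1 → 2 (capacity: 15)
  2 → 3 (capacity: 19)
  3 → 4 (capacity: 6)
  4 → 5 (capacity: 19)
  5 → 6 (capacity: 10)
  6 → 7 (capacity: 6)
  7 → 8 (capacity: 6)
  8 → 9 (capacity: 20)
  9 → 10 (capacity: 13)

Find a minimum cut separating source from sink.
Min cut value = 6, edges: (7,8)

Min cut value: 6
Partition: S = [0, 1, 2, 3, 4, 5, 6, 7], T = [8, 9, 10]
Cut edges: (7,8)

By max-flow min-cut theorem, max flow = min cut = 6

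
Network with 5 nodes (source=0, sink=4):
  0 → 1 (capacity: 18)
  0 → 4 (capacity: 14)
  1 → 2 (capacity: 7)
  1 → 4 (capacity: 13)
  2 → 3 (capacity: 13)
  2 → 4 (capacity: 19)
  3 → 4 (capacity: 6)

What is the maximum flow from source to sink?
Maximum flow = 32

Max flow: 32

Flow assignment:
  0 → 1: 18/18
  0 → 4: 14/14
  1 → 2: 5/7
  1 → 4: 13/13
  2 → 4: 5/19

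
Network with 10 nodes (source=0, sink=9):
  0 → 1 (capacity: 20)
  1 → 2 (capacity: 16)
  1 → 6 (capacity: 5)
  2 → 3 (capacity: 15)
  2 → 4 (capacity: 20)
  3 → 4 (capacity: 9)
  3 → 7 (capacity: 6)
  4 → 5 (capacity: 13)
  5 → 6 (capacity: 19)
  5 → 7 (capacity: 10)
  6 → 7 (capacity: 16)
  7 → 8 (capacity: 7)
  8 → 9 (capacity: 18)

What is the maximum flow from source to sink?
Maximum flow = 7

Max flow: 7

Flow assignment:
  0 → 1: 7/20
  1 → 2: 7/16
  2 → 3: 6/15
  2 → 4: 1/20
  3 → 7: 6/6
  4 → 5: 1/13
  5 → 6: 1/19
  6 → 7: 1/16
  7 → 8: 7/7
  8 → 9: 7/18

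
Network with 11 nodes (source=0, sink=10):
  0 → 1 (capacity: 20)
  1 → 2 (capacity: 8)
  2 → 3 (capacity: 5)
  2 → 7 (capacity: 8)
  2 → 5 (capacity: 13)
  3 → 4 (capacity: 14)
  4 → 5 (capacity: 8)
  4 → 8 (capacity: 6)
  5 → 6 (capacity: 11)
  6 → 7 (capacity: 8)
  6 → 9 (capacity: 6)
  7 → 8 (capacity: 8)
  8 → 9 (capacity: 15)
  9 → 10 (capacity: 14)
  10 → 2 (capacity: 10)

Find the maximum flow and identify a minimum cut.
Max flow = 8, Min cut edges: (1,2)

Maximum flow: 8
Minimum cut: (1,2)
Partition: S = [0, 1], T = [2, 3, 4, 5, 6, 7, 8, 9, 10]

Max-flow min-cut theorem verified: both equal 8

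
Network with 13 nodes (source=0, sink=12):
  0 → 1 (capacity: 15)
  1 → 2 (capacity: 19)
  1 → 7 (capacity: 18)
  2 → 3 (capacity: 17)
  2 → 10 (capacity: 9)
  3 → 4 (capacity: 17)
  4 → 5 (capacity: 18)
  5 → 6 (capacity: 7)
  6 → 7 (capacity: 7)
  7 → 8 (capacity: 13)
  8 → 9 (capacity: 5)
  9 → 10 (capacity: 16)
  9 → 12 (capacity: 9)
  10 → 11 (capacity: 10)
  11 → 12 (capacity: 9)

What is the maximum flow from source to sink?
Maximum flow = 14

Max flow: 14

Flow assignment:
  0 → 1: 14/15
  1 → 2: 9/19
  1 → 7: 5/18
  2 → 10: 9/9
  7 → 8: 5/13
  8 → 9: 5/5
  9 → 12: 5/9
  10 → 11: 9/10
  11 → 12: 9/9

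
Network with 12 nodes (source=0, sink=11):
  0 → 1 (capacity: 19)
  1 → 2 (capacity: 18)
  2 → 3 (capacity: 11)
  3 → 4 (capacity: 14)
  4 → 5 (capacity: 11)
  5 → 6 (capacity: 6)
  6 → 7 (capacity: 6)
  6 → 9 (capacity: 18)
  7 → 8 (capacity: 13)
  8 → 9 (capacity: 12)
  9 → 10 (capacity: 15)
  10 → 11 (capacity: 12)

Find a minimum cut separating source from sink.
Min cut value = 6, edges: (5,6)

Min cut value: 6
Partition: S = [0, 1, 2, 3, 4, 5], T = [6, 7, 8, 9, 10, 11]
Cut edges: (5,6)

By max-flow min-cut theorem, max flow = min cut = 6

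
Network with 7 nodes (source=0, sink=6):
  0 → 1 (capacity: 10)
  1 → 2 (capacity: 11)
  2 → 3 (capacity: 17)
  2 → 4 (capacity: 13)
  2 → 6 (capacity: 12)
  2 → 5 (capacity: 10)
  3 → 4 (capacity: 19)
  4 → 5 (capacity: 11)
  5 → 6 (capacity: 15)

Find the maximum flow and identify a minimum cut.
Max flow = 10, Min cut edges: (0,1)

Maximum flow: 10
Minimum cut: (0,1)
Partition: S = [0], T = [1, 2, 3, 4, 5, 6]

Max-flow min-cut theorem verified: both equal 10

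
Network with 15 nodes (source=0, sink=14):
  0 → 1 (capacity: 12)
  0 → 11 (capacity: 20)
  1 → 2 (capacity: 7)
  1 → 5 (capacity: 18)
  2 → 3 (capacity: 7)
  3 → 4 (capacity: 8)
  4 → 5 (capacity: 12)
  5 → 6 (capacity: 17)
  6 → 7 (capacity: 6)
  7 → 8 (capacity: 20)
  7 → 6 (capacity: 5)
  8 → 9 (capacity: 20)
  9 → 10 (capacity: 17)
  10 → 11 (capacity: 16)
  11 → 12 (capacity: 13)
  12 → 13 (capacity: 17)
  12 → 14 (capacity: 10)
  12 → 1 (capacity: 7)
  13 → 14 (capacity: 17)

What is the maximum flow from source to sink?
Maximum flow = 13

Max flow: 13

Flow assignment:
  0 → 1: 6/12
  0 → 11: 7/20
  1 → 5: 6/18
  5 → 6: 6/17
  6 → 7: 6/6
  7 → 8: 6/20
  8 → 9: 6/20
  9 → 10: 6/17
  10 → 11: 6/16
  11 → 12: 13/13
  12 → 13: 3/17
  12 → 14: 10/10
  13 → 14: 3/17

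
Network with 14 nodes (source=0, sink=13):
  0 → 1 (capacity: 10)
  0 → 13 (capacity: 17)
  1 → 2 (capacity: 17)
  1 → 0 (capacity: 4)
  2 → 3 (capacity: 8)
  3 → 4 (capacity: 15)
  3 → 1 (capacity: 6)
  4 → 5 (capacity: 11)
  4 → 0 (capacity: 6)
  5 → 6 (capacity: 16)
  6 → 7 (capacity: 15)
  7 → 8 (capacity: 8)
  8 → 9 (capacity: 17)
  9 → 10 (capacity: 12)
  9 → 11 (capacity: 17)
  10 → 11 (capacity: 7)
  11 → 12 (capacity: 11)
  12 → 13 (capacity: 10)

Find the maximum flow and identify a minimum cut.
Max flow = 25, Min cut edges: (0,13), (7,8)

Maximum flow: 25
Minimum cut: (0,13), (7,8)
Partition: S = [0, 1, 2, 3, 4, 5, 6, 7], T = [8, 9, 10, 11, 12, 13]

Max-flow min-cut theorem verified: both equal 25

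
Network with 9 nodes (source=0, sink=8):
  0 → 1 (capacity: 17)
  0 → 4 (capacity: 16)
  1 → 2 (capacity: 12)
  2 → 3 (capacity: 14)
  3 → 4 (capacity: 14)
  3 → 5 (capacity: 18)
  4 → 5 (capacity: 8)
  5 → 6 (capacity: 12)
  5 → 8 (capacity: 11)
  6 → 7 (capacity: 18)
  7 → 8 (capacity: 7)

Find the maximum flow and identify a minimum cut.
Max flow = 18, Min cut edges: (5,8), (7,8)

Maximum flow: 18
Minimum cut: (5,8), (7,8)
Partition: S = [0, 1, 2, 3, 4, 5, 6, 7], T = [8]

Max-flow min-cut theorem verified: both equal 18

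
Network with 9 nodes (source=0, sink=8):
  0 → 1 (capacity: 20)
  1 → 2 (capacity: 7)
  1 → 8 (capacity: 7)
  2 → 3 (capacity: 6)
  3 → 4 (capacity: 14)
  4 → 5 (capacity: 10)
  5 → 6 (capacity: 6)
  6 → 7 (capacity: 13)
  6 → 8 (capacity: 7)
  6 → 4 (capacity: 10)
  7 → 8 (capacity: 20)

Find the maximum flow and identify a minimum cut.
Max flow = 13, Min cut edges: (1,8), (5,6)

Maximum flow: 13
Minimum cut: (1,8), (5,6)
Partition: S = [0, 1, 2, 3, 4, 5], T = [6, 7, 8]

Max-flow min-cut theorem verified: both equal 13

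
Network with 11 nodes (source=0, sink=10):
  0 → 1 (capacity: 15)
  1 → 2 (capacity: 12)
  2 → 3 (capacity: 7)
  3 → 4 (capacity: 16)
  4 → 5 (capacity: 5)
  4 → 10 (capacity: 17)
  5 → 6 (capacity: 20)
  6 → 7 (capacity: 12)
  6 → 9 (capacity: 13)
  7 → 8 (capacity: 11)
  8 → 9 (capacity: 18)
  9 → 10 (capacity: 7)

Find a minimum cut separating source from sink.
Min cut value = 7, edges: (2,3)

Min cut value: 7
Partition: S = [0, 1, 2], T = [3, 4, 5, 6, 7, 8, 9, 10]
Cut edges: (2,3)

By max-flow min-cut theorem, max flow = min cut = 7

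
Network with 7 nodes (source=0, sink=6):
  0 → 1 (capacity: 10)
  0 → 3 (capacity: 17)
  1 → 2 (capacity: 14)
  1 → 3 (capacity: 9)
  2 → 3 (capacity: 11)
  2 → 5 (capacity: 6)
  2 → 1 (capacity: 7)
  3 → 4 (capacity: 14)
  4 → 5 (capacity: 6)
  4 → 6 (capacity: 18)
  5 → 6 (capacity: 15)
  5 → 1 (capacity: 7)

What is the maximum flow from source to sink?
Maximum flow = 20

Max flow: 20

Flow assignment:
  0 → 1: 10/10
  0 → 3: 10/17
  1 → 2: 10/14
  2 → 3: 4/11
  2 → 5: 6/6
  3 → 4: 14/14
  4 → 6: 14/18
  5 → 6: 6/15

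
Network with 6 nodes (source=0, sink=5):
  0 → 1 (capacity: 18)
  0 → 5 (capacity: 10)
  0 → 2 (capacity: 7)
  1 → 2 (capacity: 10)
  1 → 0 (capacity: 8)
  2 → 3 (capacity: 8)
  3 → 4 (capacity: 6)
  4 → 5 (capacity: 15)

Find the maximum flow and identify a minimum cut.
Max flow = 16, Min cut edges: (0,5), (3,4)

Maximum flow: 16
Minimum cut: (0,5), (3,4)
Partition: S = [0, 1, 2, 3], T = [4, 5]

Max-flow min-cut theorem verified: both equal 16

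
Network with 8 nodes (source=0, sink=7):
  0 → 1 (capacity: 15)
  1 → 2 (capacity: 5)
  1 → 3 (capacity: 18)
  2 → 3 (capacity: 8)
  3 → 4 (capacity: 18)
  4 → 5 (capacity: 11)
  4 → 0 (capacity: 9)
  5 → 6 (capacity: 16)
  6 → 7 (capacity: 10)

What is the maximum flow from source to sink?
Maximum flow = 10

Max flow: 10

Flow assignment:
  0 → 1: 15/15
  1 → 3: 15/18
  3 → 4: 15/18
  4 → 5: 10/11
  4 → 0: 5/9
  5 → 6: 10/16
  6 → 7: 10/10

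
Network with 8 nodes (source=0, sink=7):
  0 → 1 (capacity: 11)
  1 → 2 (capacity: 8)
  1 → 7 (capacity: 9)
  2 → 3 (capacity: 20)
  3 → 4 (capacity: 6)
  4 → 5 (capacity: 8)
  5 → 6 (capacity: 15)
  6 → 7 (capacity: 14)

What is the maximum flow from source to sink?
Maximum flow = 11

Max flow: 11

Flow assignment:
  0 → 1: 11/11
  1 → 2: 2/8
  1 → 7: 9/9
  2 → 3: 2/20
  3 → 4: 2/6
  4 → 5: 2/8
  5 → 6: 2/15
  6 → 7: 2/14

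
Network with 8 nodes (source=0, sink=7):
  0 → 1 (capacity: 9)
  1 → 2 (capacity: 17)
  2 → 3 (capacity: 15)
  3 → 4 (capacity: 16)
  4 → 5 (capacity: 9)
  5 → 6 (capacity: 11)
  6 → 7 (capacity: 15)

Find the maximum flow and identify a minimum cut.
Max flow = 9, Min cut edges: (4,5)

Maximum flow: 9
Minimum cut: (4,5)
Partition: S = [0, 1, 2, 3, 4], T = [5, 6, 7]

Max-flow min-cut theorem verified: both equal 9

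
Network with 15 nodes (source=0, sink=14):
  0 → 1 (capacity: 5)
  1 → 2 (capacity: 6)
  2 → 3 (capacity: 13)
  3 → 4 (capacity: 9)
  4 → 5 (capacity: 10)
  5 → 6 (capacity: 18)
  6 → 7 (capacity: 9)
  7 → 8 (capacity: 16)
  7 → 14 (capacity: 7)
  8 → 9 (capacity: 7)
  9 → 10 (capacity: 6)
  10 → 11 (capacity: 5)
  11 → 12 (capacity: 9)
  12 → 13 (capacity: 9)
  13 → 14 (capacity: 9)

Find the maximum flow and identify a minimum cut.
Max flow = 5, Min cut edges: (0,1)

Maximum flow: 5
Minimum cut: (0,1)
Partition: S = [0], T = [1, 2, 3, 4, 5, 6, 7, 8, 9, 10, 11, 12, 13, 14]

Max-flow min-cut theorem verified: both equal 5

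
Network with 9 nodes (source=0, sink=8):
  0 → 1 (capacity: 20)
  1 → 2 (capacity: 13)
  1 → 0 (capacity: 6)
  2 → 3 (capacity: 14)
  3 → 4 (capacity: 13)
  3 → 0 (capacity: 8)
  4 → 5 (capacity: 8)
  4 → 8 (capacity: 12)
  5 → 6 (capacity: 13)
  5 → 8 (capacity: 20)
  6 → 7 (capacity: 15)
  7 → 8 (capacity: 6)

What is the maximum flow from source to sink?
Maximum flow = 13

Max flow: 13

Flow assignment:
  0 → 1: 13/20
  1 → 2: 13/13
  2 → 3: 13/14
  3 → 4: 13/13
  4 → 5: 1/8
  4 → 8: 12/12
  5 → 8: 1/20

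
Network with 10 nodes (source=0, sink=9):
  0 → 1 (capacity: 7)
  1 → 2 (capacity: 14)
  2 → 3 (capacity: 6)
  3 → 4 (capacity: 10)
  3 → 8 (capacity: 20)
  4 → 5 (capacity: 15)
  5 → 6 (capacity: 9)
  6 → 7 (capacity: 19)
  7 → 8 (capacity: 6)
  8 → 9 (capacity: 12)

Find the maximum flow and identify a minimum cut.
Max flow = 6, Min cut edges: (2,3)

Maximum flow: 6
Minimum cut: (2,3)
Partition: S = [0, 1, 2], T = [3, 4, 5, 6, 7, 8, 9]

Max-flow min-cut theorem verified: both equal 6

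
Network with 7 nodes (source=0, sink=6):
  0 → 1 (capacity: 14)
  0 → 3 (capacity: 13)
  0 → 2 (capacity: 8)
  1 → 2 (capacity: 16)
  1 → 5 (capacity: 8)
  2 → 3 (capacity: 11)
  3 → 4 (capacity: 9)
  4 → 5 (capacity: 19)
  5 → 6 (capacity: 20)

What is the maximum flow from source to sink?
Maximum flow = 17

Max flow: 17

Flow assignment:
  0 → 1: 8/14
  0 → 3: 9/13
  1 → 5: 8/8
  3 → 4: 9/9
  4 → 5: 9/19
  5 → 6: 17/20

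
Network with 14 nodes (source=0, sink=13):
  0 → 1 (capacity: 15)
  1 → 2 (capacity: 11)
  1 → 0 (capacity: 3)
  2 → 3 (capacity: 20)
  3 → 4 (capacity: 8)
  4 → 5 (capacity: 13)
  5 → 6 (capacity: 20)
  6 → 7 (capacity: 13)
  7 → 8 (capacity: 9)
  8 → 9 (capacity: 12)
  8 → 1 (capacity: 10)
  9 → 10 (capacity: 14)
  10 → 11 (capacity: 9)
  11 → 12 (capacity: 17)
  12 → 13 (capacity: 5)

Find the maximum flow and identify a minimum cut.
Max flow = 5, Min cut edges: (12,13)

Maximum flow: 5
Minimum cut: (12,13)
Partition: S = [0, 1, 2, 3, 4, 5, 6, 7, 8, 9, 10, 11, 12], T = [13]

Max-flow min-cut theorem verified: both equal 5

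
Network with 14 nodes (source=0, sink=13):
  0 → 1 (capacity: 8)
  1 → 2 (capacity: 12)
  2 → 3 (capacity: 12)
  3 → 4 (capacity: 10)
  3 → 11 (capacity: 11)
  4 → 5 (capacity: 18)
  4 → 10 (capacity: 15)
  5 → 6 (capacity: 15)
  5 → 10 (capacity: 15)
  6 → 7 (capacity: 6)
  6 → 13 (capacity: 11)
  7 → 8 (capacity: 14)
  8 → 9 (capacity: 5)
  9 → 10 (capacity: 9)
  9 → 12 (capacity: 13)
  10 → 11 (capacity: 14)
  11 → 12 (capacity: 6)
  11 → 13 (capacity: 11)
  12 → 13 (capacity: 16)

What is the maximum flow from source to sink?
Maximum flow = 8

Max flow: 8

Flow assignment:
  0 → 1: 8/8
  1 → 2: 8/12
  2 → 3: 8/12
  3 → 11: 8/11
  11 → 13: 8/11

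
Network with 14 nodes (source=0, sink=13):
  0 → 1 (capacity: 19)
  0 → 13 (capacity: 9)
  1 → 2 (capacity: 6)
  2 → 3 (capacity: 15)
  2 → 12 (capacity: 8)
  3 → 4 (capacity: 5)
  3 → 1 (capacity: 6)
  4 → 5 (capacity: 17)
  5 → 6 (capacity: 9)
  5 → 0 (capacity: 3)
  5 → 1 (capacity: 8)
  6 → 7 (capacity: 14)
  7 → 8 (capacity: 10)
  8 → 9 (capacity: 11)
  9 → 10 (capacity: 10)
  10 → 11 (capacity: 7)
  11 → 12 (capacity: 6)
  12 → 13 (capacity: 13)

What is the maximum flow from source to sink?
Maximum flow = 15

Max flow: 15

Flow assignment:
  0 → 1: 6/19
  0 → 13: 9/9
  1 → 2: 6/6
  2 → 12: 6/8
  12 → 13: 6/13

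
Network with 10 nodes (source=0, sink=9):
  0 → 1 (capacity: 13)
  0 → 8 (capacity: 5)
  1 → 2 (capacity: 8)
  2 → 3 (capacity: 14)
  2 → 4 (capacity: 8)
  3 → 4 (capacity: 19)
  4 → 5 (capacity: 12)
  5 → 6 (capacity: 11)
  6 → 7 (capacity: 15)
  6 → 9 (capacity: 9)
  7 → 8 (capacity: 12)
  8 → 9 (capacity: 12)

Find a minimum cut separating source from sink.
Min cut value = 13, edges: (0,8), (1,2)

Min cut value: 13
Partition: S = [0, 1], T = [2, 3, 4, 5, 6, 7, 8, 9]
Cut edges: (0,8), (1,2)

By max-flow min-cut theorem, max flow = min cut = 13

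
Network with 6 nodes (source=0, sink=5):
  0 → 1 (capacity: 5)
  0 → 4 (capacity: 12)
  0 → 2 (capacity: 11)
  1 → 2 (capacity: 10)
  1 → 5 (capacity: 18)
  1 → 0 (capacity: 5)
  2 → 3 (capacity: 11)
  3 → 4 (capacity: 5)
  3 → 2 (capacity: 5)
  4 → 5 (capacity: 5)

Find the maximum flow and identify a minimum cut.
Max flow = 10, Min cut edges: (0,1), (4,5)

Maximum flow: 10
Minimum cut: (0,1), (4,5)
Partition: S = [0, 2, 3, 4], T = [1, 5]

Max-flow min-cut theorem verified: both equal 10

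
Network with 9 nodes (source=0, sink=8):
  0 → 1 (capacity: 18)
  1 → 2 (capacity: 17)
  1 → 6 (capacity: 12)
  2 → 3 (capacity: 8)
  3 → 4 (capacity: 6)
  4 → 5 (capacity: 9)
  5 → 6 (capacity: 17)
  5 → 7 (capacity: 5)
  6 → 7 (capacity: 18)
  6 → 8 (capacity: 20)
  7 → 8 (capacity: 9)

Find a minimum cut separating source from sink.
Min cut value = 18, edges: (1,6), (3,4)

Min cut value: 18
Partition: S = [0, 1, 2, 3], T = [4, 5, 6, 7, 8]
Cut edges: (1,6), (3,4)

By max-flow min-cut theorem, max flow = min cut = 18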